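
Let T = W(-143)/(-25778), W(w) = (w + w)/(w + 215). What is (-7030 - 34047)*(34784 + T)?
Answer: -1325958593956955/928008 ≈ -1.4288e+9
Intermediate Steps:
W(w) = 2*w/(215 + w) (W(w) = (2*w)/(215 + w) = 2*w/(215 + w))
T = 143/928008 (T = (2*(-143)/(215 - 143))/(-25778) = (2*(-143)/72)*(-1/25778) = (2*(-143)*(1/72))*(-1/25778) = -143/36*(-1/25778) = 143/928008 ≈ 0.00015409)
(-7030 - 34047)*(34784 + T) = (-7030 - 34047)*(34784 + 143/928008) = -41077*32279830415/928008 = -1325958593956955/928008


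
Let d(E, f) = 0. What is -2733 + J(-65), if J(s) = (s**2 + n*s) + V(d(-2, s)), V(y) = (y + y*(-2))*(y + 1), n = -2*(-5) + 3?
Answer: 647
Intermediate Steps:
n = 13 (n = 10 + 3 = 13)
V(y) = -y*(1 + y) (V(y) = (y - 2*y)*(1 + y) = (-y)*(1 + y) = -y*(1 + y))
J(s) = s**2 + 13*s (J(s) = (s**2 + 13*s) - 1*0*(1 + 0) = (s**2 + 13*s) - 1*0*1 = (s**2 + 13*s) + 0 = s**2 + 13*s)
-2733 + J(-65) = -2733 - 65*(13 - 65) = -2733 - 65*(-52) = -2733 + 3380 = 647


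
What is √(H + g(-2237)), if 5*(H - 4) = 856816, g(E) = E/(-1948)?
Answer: √4064325981155/4870 ≈ 413.97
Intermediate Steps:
g(E) = -E/1948 (g(E) = E*(-1/1948) = -E/1948)
H = 856836/5 (H = 4 + (⅕)*856816 = 4 + 856816/5 = 856836/5 ≈ 1.7137e+5)
√(H + g(-2237)) = √(856836/5 - 1/1948*(-2237)) = √(856836/5 + 2237/1948) = √(1669127713/9740) = √4064325981155/4870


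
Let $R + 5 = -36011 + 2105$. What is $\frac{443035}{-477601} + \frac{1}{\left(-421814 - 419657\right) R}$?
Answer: $- \frac{12642058253713234}{13628403318608681} \approx -0.92763$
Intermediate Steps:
$R = -33911$ ($R = -5 + \left(-36011 + 2105\right) = -5 - 33906 = -33911$)
$\frac{443035}{-477601} + \frac{1}{\left(-421814 - 419657\right) R} = \frac{443035}{-477601} + \frac{1}{\left(-421814 - 419657\right) \left(-33911\right)} = 443035 \left(- \frac{1}{477601}\right) + \frac{1}{-841471} \left(- \frac{1}{33911}\right) = - \frac{443035}{477601} - - \frac{1}{28535123081} = - \frac{443035}{477601} + \frac{1}{28535123081} = - \frac{12642058253713234}{13628403318608681}$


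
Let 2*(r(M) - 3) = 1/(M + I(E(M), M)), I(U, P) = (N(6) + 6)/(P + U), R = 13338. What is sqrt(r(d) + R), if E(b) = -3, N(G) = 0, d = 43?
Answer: sqrt(9935971859)/863 ≈ 115.50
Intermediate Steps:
I(U, P) = 6/(P + U) (I(U, P) = (0 + 6)/(P + U) = 6/(P + U))
r(M) = 3 + 1/(2*(M + 6/(-3 + M))) (r(M) = 3 + 1/(2*(M + 6/(M - 3))) = 3 + 1/(2*(M + 6/(-3 + M))))
sqrt(r(d) + R) = sqrt((36 + (1 + 6*43)*(-3 + 43))/(2*(6 + 43*(-3 + 43))) + 13338) = sqrt((36 + (1 + 258)*40)/(2*(6 + 43*40)) + 13338) = sqrt((36 + 259*40)/(2*(6 + 1720)) + 13338) = sqrt((1/2)*(36 + 10360)/1726 + 13338) = sqrt((1/2)*(1/1726)*10396 + 13338) = sqrt(2599/863 + 13338) = sqrt(11513293/863) = sqrt(9935971859)/863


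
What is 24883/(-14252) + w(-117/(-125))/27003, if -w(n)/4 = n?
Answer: -27998708687/16035281500 ≈ -1.7461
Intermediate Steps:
w(n) = -4*n
24883/(-14252) + w(-117/(-125))/27003 = 24883/(-14252) - (-468)/(-125)/27003 = 24883*(-1/14252) - (-468)*(-1)/125*(1/27003) = -24883/14252 - 4*117/125*(1/27003) = -24883/14252 - 468/125*1/27003 = -24883/14252 - 156/1125125 = -27998708687/16035281500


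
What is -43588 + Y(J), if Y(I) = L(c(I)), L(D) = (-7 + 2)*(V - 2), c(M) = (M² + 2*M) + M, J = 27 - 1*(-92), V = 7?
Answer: -43613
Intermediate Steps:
J = 119 (J = 27 + 92 = 119)
c(M) = M² + 3*M
L(D) = -25 (L(D) = (-7 + 2)*(7 - 2) = -5*5 = -25)
Y(I) = -25
-43588 + Y(J) = -43588 - 25 = -43613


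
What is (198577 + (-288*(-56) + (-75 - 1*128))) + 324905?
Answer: 539407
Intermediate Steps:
(198577 + (-288*(-56) + (-75 - 1*128))) + 324905 = (198577 + (16128 + (-75 - 128))) + 324905 = (198577 + (16128 - 203)) + 324905 = (198577 + 15925) + 324905 = 214502 + 324905 = 539407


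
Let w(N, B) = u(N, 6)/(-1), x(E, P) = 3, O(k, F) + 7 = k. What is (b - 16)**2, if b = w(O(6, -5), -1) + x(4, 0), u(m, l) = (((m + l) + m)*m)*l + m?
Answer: 144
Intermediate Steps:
u(m, l) = m + l*m*(l + 2*m) (u(m, l) = (((l + m) + m)*m)*l + m = ((l + 2*m)*m)*l + m = (m*(l + 2*m))*l + m = l*m*(l + 2*m) + m = m + l*m*(l + 2*m))
O(k, F) = -7 + k
w(N, B) = -N*(37 + 12*N) (w(N, B) = (N*(1 + 6**2 + 2*6*N))/(-1) = (N*(1 + 36 + 12*N))*(-1) = (N*(37 + 12*N))*(-1) = -N*(37 + 12*N))
b = 28 (b = -(-7 + 6)*(37 + 12*(-7 + 6)) + 3 = -1*(-1)*(37 + 12*(-1)) + 3 = -1*(-1)*(37 - 12) + 3 = -1*(-1)*25 + 3 = 25 + 3 = 28)
(b - 16)**2 = (28 - 16)**2 = 12**2 = 144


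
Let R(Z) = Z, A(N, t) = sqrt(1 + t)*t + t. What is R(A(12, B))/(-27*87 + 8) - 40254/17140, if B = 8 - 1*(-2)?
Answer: -47203007/20062370 - 10*sqrt(11)/2341 ≈ -2.3670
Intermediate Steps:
B = 10 (B = 8 + 2 = 10)
A(N, t) = t + t*sqrt(1 + t) (A(N, t) = t*sqrt(1 + t) + t = t + t*sqrt(1 + t))
R(A(12, B))/(-27*87 + 8) - 40254/17140 = (10*(1 + sqrt(1 + 10)))/(-27*87 + 8) - 40254/17140 = (10*(1 + sqrt(11)))/(-2349 + 8) - 40254*1/17140 = (10 + 10*sqrt(11))/(-2341) - 20127/8570 = (10 + 10*sqrt(11))*(-1/2341) - 20127/8570 = (-10/2341 - 10*sqrt(11)/2341) - 20127/8570 = -47203007/20062370 - 10*sqrt(11)/2341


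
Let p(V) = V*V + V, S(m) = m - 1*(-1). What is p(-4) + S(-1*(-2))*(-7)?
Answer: -9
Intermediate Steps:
S(m) = 1 + m (S(m) = m + 1 = 1 + m)
p(V) = V + V² (p(V) = V² + V = V + V²)
p(-4) + S(-1*(-2))*(-7) = -4*(1 - 4) + (1 - 1*(-2))*(-7) = -4*(-3) + (1 + 2)*(-7) = 12 + 3*(-7) = 12 - 21 = -9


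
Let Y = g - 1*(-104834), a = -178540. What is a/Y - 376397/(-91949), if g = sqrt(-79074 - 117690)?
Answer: 4645624984645/1943371170884 + 8927*I*sqrt(49191)/274759108 ≈ 2.3905 + 0.007206*I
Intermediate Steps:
g = 2*I*sqrt(49191) (g = sqrt(-196764) = 2*I*sqrt(49191) ≈ 443.58*I)
Y = 104834 + 2*I*sqrt(49191) (Y = 2*I*sqrt(49191) - 1*(-104834) = 2*I*sqrt(49191) + 104834 = 104834 + 2*I*sqrt(49191) ≈ 1.0483e+5 + 443.58*I)
a/Y - 376397/(-91949) = -178540/(104834 + 2*I*sqrt(49191)) - 376397/(-91949) = -178540/(104834 + 2*I*sqrt(49191)) - 376397*(-1/91949) = -178540/(104834 + 2*I*sqrt(49191)) + 376397/91949 = 376397/91949 - 178540/(104834 + 2*I*sqrt(49191))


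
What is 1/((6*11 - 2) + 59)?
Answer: 1/123 ≈ 0.0081301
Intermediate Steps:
1/((6*11 - 2) + 59) = 1/((66 - 2) + 59) = 1/(64 + 59) = 1/123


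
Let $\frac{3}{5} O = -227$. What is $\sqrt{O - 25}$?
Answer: $\frac{11 i \sqrt{30}}{3} \approx 20.083 i$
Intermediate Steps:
$O = - \frac{1135}{3}$ ($O = \frac{5}{3} \left(-227\right) = - \frac{1135}{3} \approx -378.33$)
$\sqrt{O - 25} = \sqrt{- \frac{1135}{3} - 25} = \sqrt{- \frac{1210}{3}} = \frac{11 i \sqrt{30}}{3}$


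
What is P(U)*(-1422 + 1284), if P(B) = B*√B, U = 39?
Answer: -5382*√39 ≈ -33611.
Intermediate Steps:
P(B) = B^(3/2)
P(U)*(-1422 + 1284) = 39^(3/2)*(-1422 + 1284) = (39*√39)*(-138) = -5382*√39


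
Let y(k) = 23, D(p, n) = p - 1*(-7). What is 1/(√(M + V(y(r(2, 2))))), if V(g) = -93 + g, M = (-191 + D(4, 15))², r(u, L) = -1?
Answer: √32330/32330 ≈ 0.0055616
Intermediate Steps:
D(p, n) = 7 + p (D(p, n) = p + 7 = 7 + p)
M = 32400 (M = (-191 + (7 + 4))² = (-191 + 11)² = (-180)² = 32400)
1/(√(M + V(y(r(2, 2))))) = 1/(√(32400 + (-93 + 23))) = 1/(√(32400 - 70)) = 1/(√32330) = √32330/32330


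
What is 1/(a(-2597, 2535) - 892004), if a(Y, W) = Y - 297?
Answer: -1/894898 ≈ -1.1174e-6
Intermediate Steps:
a(Y, W) = -297 + Y
1/(a(-2597, 2535) - 892004) = 1/((-297 - 2597) - 892004) = 1/(-2894 - 892004) = 1/(-894898) = -1/894898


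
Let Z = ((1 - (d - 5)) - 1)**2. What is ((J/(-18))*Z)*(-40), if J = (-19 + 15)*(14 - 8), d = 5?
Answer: 0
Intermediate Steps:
J = -24 (J = -4*6 = -24)
Z = 0 (Z = ((1 - (5 - 5)) - 1)**2 = ((1 - 1*0) - 1)**2 = ((1 + 0) - 1)**2 = (1 - 1)**2 = 0**2 = 0)
((J/(-18))*Z)*(-40) = (-24/(-18)*0)*(-40) = (-24*(-1/18)*0)*(-40) = ((4/3)*0)*(-40) = 0*(-40) = 0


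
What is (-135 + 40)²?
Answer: 9025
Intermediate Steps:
(-135 + 40)² = (-95)² = 9025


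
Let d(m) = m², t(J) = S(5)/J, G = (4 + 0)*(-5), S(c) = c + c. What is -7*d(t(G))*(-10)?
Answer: 35/2 ≈ 17.500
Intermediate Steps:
S(c) = 2*c
G = -20 (G = 4*(-5) = -20)
t(J) = 10/J (t(J) = (2*5)/J = 10/J)
-7*d(t(G))*(-10) = -7*(10/(-20))²*(-10) = -7*(10*(-1/20))²*(-10) = -7*(-½)²*(-10) = -7*¼*(-10) = -7/4*(-10) = 35/2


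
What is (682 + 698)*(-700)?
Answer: -966000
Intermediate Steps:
(682 + 698)*(-700) = 1380*(-700) = -966000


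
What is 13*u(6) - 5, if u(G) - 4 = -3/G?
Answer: 81/2 ≈ 40.500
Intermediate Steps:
u(G) = 4 - 3/G
13*u(6) - 5 = 13*(4 - 3/6) - 5 = 13*(4 - 3*⅙) - 5 = 13*(4 - ½) - 5 = 13*(7/2) - 5 = 91/2 - 5 = 81/2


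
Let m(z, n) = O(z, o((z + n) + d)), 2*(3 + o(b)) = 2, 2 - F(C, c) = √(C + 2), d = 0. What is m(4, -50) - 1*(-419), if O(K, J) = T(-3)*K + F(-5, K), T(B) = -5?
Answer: 401 - I*√3 ≈ 401.0 - 1.732*I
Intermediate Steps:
F(C, c) = 2 - √(2 + C) (F(C, c) = 2 - √(C + 2) = 2 - √(2 + C))
o(b) = -2 (o(b) = -3 + (½)*2 = -3 + 1 = -2)
O(K, J) = 2 - 5*K - I*√3 (O(K, J) = -5*K + (2 - √(2 - 5)) = -5*K + (2 - √(-3)) = -5*K + (2 - I*√3) = 2 - 5*K - I*√3)
m(z, n) = 2 - 5*z - I*√3
m(4, -50) - 1*(-419) = (2 - 5*4 - I*√3) - 1*(-419) = (2 - 20 - I*√3) + 419 = (-18 - I*√3) + 419 = 401 - I*√3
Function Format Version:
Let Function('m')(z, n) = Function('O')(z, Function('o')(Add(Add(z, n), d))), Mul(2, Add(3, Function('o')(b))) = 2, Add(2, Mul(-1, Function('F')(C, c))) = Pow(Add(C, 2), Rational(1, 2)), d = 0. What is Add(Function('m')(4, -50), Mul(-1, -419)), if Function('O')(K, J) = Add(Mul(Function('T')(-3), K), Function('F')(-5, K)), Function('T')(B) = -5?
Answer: Add(401, Mul(-1, I, Pow(3, Rational(1, 2)))) ≈ Add(401.00, Mul(-1.7320, I))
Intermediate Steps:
Function('F')(C, c) = Add(2, Mul(-1, Pow(Add(2, C), Rational(1, 2)))) (Function('F')(C, c) = Add(2, Mul(-1, Pow(Add(C, 2), Rational(1, 2)))) = Add(2, Mul(-1, Pow(Add(2, C), Rational(1, 2)))))
Function('o')(b) = -2 (Function('o')(b) = Add(-3, Mul(Rational(1, 2), 2)) = Add(-3, 1) = -2)
Function('O')(K, J) = Add(2, Mul(-5, K), Mul(-1, I, Pow(3, Rational(1, 2)))) (Function('O')(K, J) = Add(Mul(-5, K), Add(2, Mul(-1, Pow(Add(2, -5), Rational(1, 2))))) = Add(Mul(-5, K), Add(2, Mul(-1, Pow(-3, Rational(1, 2))))) = Add(Mul(-5, K), Add(2, Mul(-1, Mul(I, Pow(3, Rational(1, 2)))))) = Add(Mul(-5, K), Add(2, Mul(-1, I, Pow(3, Rational(1, 2))))) = Add(2, Mul(-5, K), Mul(-1, I, Pow(3, Rational(1, 2)))))
Function('m')(z, n) = Add(2, Mul(-5, z), Mul(-1, I, Pow(3, Rational(1, 2))))
Add(Function('m')(4, -50), Mul(-1, -419)) = Add(Add(2, Mul(-5, 4), Mul(-1, I, Pow(3, Rational(1, 2)))), Mul(-1, -419)) = Add(Add(2, -20, Mul(-1, I, Pow(3, Rational(1, 2)))), 419) = Add(Add(-18, Mul(-1, I, Pow(3, Rational(1, 2)))), 419) = Add(401, Mul(-1, I, Pow(3, Rational(1, 2))))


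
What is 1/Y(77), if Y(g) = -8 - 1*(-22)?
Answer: 1/14 ≈ 0.071429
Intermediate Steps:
Y(g) = 14 (Y(g) = -8 + 22 = 14)
1/Y(77) = 1/14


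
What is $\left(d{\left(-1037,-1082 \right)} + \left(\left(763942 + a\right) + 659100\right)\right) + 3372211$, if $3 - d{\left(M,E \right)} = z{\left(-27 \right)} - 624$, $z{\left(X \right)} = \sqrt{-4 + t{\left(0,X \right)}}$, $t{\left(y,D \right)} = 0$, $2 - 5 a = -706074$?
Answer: $\frac{24685476}{5} - 2 i \approx 4.9371 \cdot 10^{6} - 2.0 i$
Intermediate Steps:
$a = \frac{706076}{5}$ ($a = \frac{2}{5} - - \frac{706074}{5} = \frac{2}{5} + \frac{706074}{5} = \frac{706076}{5} \approx 1.4122 \cdot 10^{5}$)
$z{\left(X \right)} = 2 i$ ($z{\left(X \right)} = \sqrt{-4 + 0} = \sqrt{-4} = 2 i$)
$d{\left(M,E \right)} = 627 - 2 i$ ($d{\left(M,E \right)} = 3 - \left(2 i - 624\right) = 3 - \left(-624 + 2 i\right) = 3 + \left(624 - 2 i\right) = 627 - 2 i$)
$\left(d{\left(-1037,-1082 \right)} + \left(\left(763942 + a\right) + 659100\right)\right) + 3372211 = \left(\left(627 - 2 i\right) + \left(\left(763942 + \frac{706076}{5}\right) + 659100\right)\right) + 3372211 = \left(\left(627 - 2 i\right) + \left(\frac{4525786}{5} + 659100\right)\right) + 3372211 = \left(\left(627 - 2 i\right) + \frac{7821286}{5}\right) + 3372211 = \left(\frac{7824421}{5} - 2 i\right) + 3372211 = \frac{24685476}{5} - 2 i$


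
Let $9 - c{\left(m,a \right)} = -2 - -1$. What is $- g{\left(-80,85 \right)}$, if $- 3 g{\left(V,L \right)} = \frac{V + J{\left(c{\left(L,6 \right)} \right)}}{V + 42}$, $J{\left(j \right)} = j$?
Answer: $\frac{35}{57} \approx 0.61403$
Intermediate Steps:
$c{\left(m,a \right)} = 10$ ($c{\left(m,a \right)} = 9 - \left(-2 - -1\right) = 9 - \left(-2 + 1\right) = 9 - -1 = 9 + 1 = 10$)
$g{\left(V,L \right)} = - \frac{10 + V}{3 \left(42 + V\right)}$ ($g{\left(V,L \right)} = - \frac{\left(V + 10\right) \frac{1}{V + 42}}{3} = - \frac{\left(10 + V\right) \frac{1}{42 + V}}{3} = - \frac{\frac{1}{42 + V} \left(10 + V\right)}{3} = - \frac{10 + V}{3 \left(42 + V\right)}$)
$- g{\left(-80,85 \right)} = - \frac{-10 - -80}{3 \left(42 - 80\right)} = - \frac{-10 + 80}{3 \left(-38\right)} = - \frac{\left(-1\right) 70}{3 \cdot 38} = \left(-1\right) \left(- \frac{35}{57}\right) = \frac{35}{57}$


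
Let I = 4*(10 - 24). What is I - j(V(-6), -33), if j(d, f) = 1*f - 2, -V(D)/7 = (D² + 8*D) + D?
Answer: -21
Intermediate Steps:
V(D) = -63*D - 7*D² (V(D) = -7*((D² + 8*D) + D) = -7*(D² + 9*D) = -63*D - 7*D²)
j(d, f) = -2 + f (j(d, f) = f - 2 = -2 + f)
I = -56 (I = 4*(-14) = -56)
I - j(V(-6), -33) = -56 - (-2 - 33) = -56 - 1*(-35) = -56 + 35 = -21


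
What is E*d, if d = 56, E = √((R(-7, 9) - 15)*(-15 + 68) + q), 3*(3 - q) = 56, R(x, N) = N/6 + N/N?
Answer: 28*I*√24414/3 ≈ 1458.3*I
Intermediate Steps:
R(x, N) = 1 + N/6 (R(x, N) = N*(⅙) + 1 = N/6 + 1 = 1 + N/6)
q = -47/3 (q = 3 - ⅓*56 = 3 - 56/3 = -47/3 ≈ -15.667)
E = I*√24414/6 (E = √(((1 + (⅙)*9) - 15)*(-15 + 68) - 47/3) = √(((1 + 3/2) - 15)*53 - 47/3) = √((5/2 - 15)*53 - 47/3) = √(-25/2*53 - 47/3) = √(-1325/2 - 47/3) = √(-4069/6) = I*√24414/6 ≈ 26.042*I)
E*d = (I*√24414/6)*56 = 28*I*√24414/3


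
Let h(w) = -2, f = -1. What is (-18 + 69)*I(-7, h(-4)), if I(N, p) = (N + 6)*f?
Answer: 51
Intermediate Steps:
I(N, p) = -6 - N (I(N, p) = (N + 6)*(-1) = (6 + N)*(-1) = -6 - N)
(-18 + 69)*I(-7, h(-4)) = (-18 + 69)*(-6 - 1*(-7)) = 51*(-6 + 7) = 51*1 = 51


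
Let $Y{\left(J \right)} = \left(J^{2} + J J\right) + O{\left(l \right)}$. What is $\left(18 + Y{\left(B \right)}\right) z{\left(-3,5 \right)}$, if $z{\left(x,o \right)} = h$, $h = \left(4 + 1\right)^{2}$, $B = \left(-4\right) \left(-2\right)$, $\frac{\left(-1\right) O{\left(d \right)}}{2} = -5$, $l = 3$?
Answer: $3900$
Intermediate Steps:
$O{\left(d \right)} = 10$ ($O{\left(d \right)} = \left(-2\right) \left(-5\right) = 10$)
$B = 8$
$h = 25$ ($h = 5^{2} = 25$)
$z{\left(x,o \right)} = 25$
$Y{\left(J \right)} = 10 + 2 J^{2}$ ($Y{\left(J \right)} = \left(J^{2} + J J\right) + 10 = \left(J^{2} + J^{2}\right) + 10 = 2 J^{2} + 10 = 10 + 2 J^{2}$)
$\left(18 + Y{\left(B \right)}\right) z{\left(-3,5 \right)} = \left(18 + \left(10 + 2 \cdot 8^{2}\right)\right) 25 = \left(18 + \left(10 + 2 \cdot 64\right)\right) 25 = \left(18 + \left(10 + 128\right)\right) 25 = \left(18 + 138\right) 25 = 156 \cdot 25 = 3900$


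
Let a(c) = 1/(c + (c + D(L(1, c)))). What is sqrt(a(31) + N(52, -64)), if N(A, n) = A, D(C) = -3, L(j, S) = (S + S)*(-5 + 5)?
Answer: 3*sqrt(20119)/59 ≈ 7.2123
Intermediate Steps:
L(j, S) = 0 (L(j, S) = (2*S)*0 = 0)
a(c) = 1/(-3 + 2*c) (a(c) = 1/(c + (c - 3)) = 1/(c + (-3 + c)) = 1/(-3 + 2*c))
sqrt(a(31) + N(52, -64)) = sqrt(1/(-3 + 2*31) + 52) = sqrt(1/(-3 + 62) + 52) = sqrt(1/59 + 52) = sqrt(3069/59) = 3*sqrt(20119)/59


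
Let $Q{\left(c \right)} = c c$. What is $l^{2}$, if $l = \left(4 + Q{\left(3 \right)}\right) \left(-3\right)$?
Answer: $1521$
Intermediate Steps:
$Q{\left(c \right)} = c^{2}$
$l = -39$ ($l = \left(4 + 3^{2}\right) \left(-3\right) = \left(4 + 9\right) \left(-3\right) = 13 \left(-3\right) = -39$)
$l^{2} = \left(-39\right)^{2} = 1521$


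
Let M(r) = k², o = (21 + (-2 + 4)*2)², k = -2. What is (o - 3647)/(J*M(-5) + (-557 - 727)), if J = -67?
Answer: 1511/776 ≈ 1.9472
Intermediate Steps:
o = 625 (o = (21 + 2*2)² = (21 + 4)² = 25² = 625)
M(r) = 4 (M(r) = (-2)² = 4)
(o - 3647)/(J*M(-5) + (-557 - 727)) = (625 - 3647)/(-67*4 + (-557 - 727)) = -3022/(-268 - 1284) = -3022/(-1552) = -3022*(-1/1552) = 1511/776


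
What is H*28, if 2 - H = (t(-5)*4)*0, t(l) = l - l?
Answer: 56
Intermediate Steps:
t(l) = 0
H = 2 (H = 2 - 0*4*0 = 2 - 0*0 = 2 - 1*0 = 2 + 0 = 2)
H*28 = 2*28 = 56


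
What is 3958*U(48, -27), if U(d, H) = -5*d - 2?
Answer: -957836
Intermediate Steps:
U(d, H) = -2 - 5*d
3958*U(48, -27) = 3958*(-2 - 5*48) = 3958*(-2 - 240) = 3958*(-242) = -957836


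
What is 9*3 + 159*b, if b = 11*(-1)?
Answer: -1722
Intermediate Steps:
b = -11
9*3 + 159*b = 9*3 + 159*(-11) = 27 - 1749 = -1722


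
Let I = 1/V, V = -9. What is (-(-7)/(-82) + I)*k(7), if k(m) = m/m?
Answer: -145/738 ≈ -0.19648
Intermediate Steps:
I = -1/9 (I = 1/(-9) = -1/9 ≈ -0.11111)
k(m) = 1
(-(-7)/(-82) + I)*k(7) = (-(-7)/(-82) - 1/9)*1 = (-(-7)*(-1)/82 - 1/9)*1 = (-1*7/82 - 1/9)*1 = (-7/82 - 1/9)*1 = -145/738*1 = -145/738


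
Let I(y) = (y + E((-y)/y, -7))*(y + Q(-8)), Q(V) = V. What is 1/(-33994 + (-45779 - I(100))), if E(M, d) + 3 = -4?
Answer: -1/88329 ≈ -1.1321e-5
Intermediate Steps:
E(M, d) = -7 (E(M, d) = -3 - 4 = -7)
I(y) = (-8 + y)*(-7 + y) (I(y) = (y - 7)*(y - 8) = (-7 + y)*(-8 + y) = (-8 + y)*(-7 + y))
1/(-33994 + (-45779 - I(100))) = 1/(-33994 + (-45779 - (56 + 100² - 15*100))) = 1/(-33994 + (-45779 - (56 + 10000 - 1500))) = 1/(-33994 + (-45779 - 1*8556)) = 1/(-33994 + (-45779 - 8556)) = 1/(-33994 - 54335) = 1/(-88329) = -1/88329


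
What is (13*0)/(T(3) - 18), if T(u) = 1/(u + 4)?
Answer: 0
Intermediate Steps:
T(u) = 1/(4 + u)
(13*0)/(T(3) - 18) = (13*0)/(1/(4 + 3) - 18) = 0/(1/7 - 18) = 0/(-125/7) = 0*(-7/125) = 0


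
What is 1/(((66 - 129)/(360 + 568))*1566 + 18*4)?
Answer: -16/549 ≈ -0.029144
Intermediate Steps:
1/(((66 - 129)/(360 + 568))*1566 + 18*4) = 1/(-63/928*1566 + 72) = 1/(-1701/16 + 72) = 1/(-549/16) = -16/549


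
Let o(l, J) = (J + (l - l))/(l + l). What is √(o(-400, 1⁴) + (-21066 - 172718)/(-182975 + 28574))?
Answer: √47825030076798/6176040 ≈ 1.1197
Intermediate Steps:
o(l, J) = J/(2*l) (o(l, J) = (J + 0)/((2*l)) = J*(1/(2*l)) = J/(2*l))
√(o(-400, 1⁴) + (-21066 - 172718)/(-182975 + 28574)) = √((½)*1⁴/(-400) + (-21066 - 172718)/(-182975 + 28574)) = √((½)*1*(-1/400) - 193784/(-154401)) = √(-1/800 - 193784*(-1/154401)) = √(-1/800 + 193784/154401) = √(154872799/123520800) = √47825030076798/6176040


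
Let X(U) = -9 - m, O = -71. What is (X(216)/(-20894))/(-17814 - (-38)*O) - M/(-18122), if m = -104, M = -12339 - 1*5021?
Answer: -3720053818245/3883342793408 ≈ -0.95795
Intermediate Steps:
M = -17360 (M = -12339 - 5021 = -17360)
X(U) = 95 (X(U) = -9 - 1*(-104) = -9 + 104 = 95)
(X(216)/(-20894))/(-17814 - (-38)*O) - M/(-18122) = (95/(-20894))/(-17814 - (-38)*(-71)) - 1*(-17360)/(-18122) = (95*(-1/20894))/(-17814 - 1*2698) + 17360*(-1/18122) = -95/(20894*(-17814 - 2698)) - 8680/9061 = -95/20894/(-20512) - 8680/9061 = -95/20894*(-1/20512) - 8680/9061 = 95/428577728 - 8680/9061 = -3720053818245/3883342793408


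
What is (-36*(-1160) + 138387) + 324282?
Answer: 504429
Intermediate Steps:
(-36*(-1160) + 138387) + 324282 = (41760 + 138387) + 324282 = 180147 + 324282 = 504429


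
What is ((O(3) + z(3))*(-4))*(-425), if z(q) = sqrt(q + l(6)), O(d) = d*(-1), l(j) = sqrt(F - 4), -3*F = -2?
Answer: -5100 + 1700*sqrt(27 + 3*I*sqrt(30))/3 ≈ -2032.5 + 860.04*I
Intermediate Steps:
F = 2/3 (F = -1/3*(-2) = 2/3 ≈ 0.66667)
l(j) = I*sqrt(30)/3 (l(j) = sqrt(2/3 - 4) = sqrt(-10/3) = I*sqrt(30)/3)
O(d) = -d
z(q) = sqrt(q + I*sqrt(30)/3)
((O(3) + z(3))*(-4))*(-425) = ((-1*3 + sqrt(9*3 + 3*I*sqrt(30))/3)*(-4))*(-425) = ((-3 + sqrt(27 + 3*I*sqrt(30))/3)*(-4))*(-425) = (12 - 4*sqrt(27 + 3*I*sqrt(30))/3)*(-425) = -5100 + 1700*sqrt(27 + 3*I*sqrt(30))/3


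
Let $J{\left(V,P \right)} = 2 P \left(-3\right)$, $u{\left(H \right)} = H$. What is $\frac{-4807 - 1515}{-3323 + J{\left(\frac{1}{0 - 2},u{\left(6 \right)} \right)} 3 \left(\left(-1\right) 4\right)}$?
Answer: $\frac{6322}{2891} \approx 2.1868$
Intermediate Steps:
$J{\left(V,P \right)} = - 6 P$
$\frac{-4807 - 1515}{-3323 + J{\left(\frac{1}{0 - 2},u{\left(6 \right)} \right)} 3 \left(\left(-1\right) 4\right)} = \frac{-4807 - 1515}{-3323 + \left(-6\right) 6 \cdot 3 \left(\left(-1\right) 4\right)} = - \frac{6322}{-3323 + \left(-36\right) 3 \left(-4\right)} = - \frac{6322}{-3323 - -432} = - \frac{6322}{-3323 + 432} = - \frac{6322}{-2891} = \left(-6322\right) \left(- \frac{1}{2891}\right) = \frac{6322}{2891}$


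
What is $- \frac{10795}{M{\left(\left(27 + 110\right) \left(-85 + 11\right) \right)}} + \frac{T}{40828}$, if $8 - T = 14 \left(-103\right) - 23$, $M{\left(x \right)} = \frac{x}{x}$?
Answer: $- \frac{440736787}{40828} \approx -10795.0$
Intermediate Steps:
$M{\left(x \right)} = 1$
$T = 1473$ ($T = 8 - \left(14 \left(-103\right) - 23\right) = 8 - \left(-1442 - 23\right) = 8 - -1465 = 8 + 1465 = 1473$)
$- \frac{10795}{M{\left(\left(27 + 110\right) \left(-85 + 11\right) \right)}} + \frac{T}{40828} = - \frac{10795}{1} + \frac{1473}{40828} = \left(-10795\right) 1 + 1473 \cdot \frac{1}{40828} = -10795 + \frac{1473}{40828} = - \frac{440736787}{40828}$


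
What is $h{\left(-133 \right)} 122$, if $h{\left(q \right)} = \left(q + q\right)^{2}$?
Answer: $8632232$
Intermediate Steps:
$h{\left(q \right)} = 4 q^{2}$ ($h{\left(q \right)} = \left(2 q\right)^{2} = 4 q^{2}$)
$h{\left(-133 \right)} 122 = 4 \left(-133\right)^{2} \cdot 122 = 4 \cdot 17689 \cdot 122 = 70756 \cdot 122 = 8632232$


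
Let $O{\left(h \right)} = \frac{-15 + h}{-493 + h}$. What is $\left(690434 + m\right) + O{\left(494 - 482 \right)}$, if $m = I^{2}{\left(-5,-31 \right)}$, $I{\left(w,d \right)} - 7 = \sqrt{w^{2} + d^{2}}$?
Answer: $\frac{332596592}{481} + 14 \sqrt{986} \approx 6.9191 \cdot 10^{5}$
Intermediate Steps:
$O{\left(h \right)} = \frac{-15 + h}{-493 + h}$
$I{\left(w,d \right)} = 7 + \sqrt{d^{2} + w^{2}}$ ($I{\left(w,d \right)} = 7 + \sqrt{w^{2} + d^{2}} = 7 + \sqrt{d^{2} + w^{2}}$)
$m = \left(7 + \sqrt{986}\right)^{2}$ ($m = \left(7 + \sqrt{\left(-31\right)^{2} + \left(-5\right)^{2}}\right)^{2} = \left(7 + \sqrt{961 + 25}\right)^{2} = \left(7 + \sqrt{986}\right)^{2} \approx 1474.6$)
$\left(690434 + m\right) + O{\left(494 - 482 \right)} = \left(690434 + \left(7 + \sqrt{986}\right)^{2}\right) + \frac{-15 + \left(494 - 482\right)}{-493 + \left(494 - 482\right)} = \left(690434 + \left(7 + \sqrt{986}\right)^{2}\right) + \frac{-15 + 12}{-493 + 12} = \left(690434 + \left(7 + \sqrt{986}\right)^{2}\right) + \frac{1}{-481} \left(-3\right) = \left(690434 + \left(7 + \sqrt{986}\right)^{2}\right) - - \frac{3}{481} = \left(690434 + \left(7 + \sqrt{986}\right)^{2}\right) + \frac{3}{481} = \frac{332098757}{481} + \left(7 + \sqrt{986}\right)^{2}$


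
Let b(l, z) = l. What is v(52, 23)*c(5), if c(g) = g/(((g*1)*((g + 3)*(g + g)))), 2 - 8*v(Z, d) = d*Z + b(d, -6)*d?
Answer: -1723/640 ≈ -2.6922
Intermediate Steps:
v(Z, d) = 1/4 - d**2/8 - Z*d/8 (v(Z, d) = 1/4 - (d*Z + d*d)/8 = 1/4 - (Z*d + d**2)/8 = 1/4 - (d**2 + Z*d)/8 = 1/4 + (-d**2/8 - Z*d/8) = 1/4 - d**2/8 - Z*d/8)
c(g) = 1/(2*g*(3 + g)) (c(g) = g/((g*((3 + g)*(2*g)))) = g/((g*(2*g*(3 + g)))) = g/((2*g**2*(3 + g))) = g*(1/(2*g**2*(3 + g))) = 1/(2*g*(3 + g)))
v(52, 23)*c(5) = (1/4 - 1/8*23**2 - 1/8*52*23)*((1/2)/(5*(3 + 5))) = (1/4 - 1/8*529 - 299/2)*((1/2)*(1/5)/8) = (1/4 - 529/8 - 299/2)*((1/2)*(1/5)*(1/8)) = -1723/8*1/80 = -1723/640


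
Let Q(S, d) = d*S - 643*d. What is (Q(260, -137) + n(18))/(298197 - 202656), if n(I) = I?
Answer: 52489/95541 ≈ 0.54939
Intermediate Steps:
Q(S, d) = -643*d + S*d (Q(S, d) = S*d - 643*d = -643*d + S*d)
(Q(260, -137) + n(18))/(298197 - 202656) = (-137*(-643 + 260) + 18)/(298197 - 202656) = (-137*(-383) + 18)/95541 = (52471 + 18)*(1/95541) = 52489*(1/95541) = 52489/95541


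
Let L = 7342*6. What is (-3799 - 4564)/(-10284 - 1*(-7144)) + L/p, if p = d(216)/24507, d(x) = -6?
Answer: -564981428797/3140 ≈ -1.7993e+8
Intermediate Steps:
p = -2/8169 (p = -6/24507 = -6*1/24507 = -2/8169 ≈ -0.00024483)
L = 44052
(-3799 - 4564)/(-10284 - 1*(-7144)) + L/p = (-3799 - 4564)/(-10284 - 1*(-7144)) + 44052/(-2/8169) = -8363/(-10284 + 7144) + 44052*(-8169/2) = -8363/(-3140) - 179930394 = -8363*(-1/3140) - 179930394 = 8363/3140 - 179930394 = -564981428797/3140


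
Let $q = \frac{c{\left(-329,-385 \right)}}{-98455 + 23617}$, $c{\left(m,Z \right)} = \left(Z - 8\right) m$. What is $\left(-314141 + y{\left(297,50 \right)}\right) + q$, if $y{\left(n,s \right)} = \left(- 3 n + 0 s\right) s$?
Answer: $- \frac{8947948785}{24946} \approx -3.5869 \cdot 10^{5}$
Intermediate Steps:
$c{\left(m,Z \right)} = m \left(-8 + Z\right)$ ($c{\left(m,Z \right)} = \left(-8 + Z\right) m = m \left(-8 + Z\right)$)
$y{\left(n,s \right)} = - 3 n s$ ($y{\left(n,s \right)} = \left(- 3 n + 0\right) s = - 3 n s$)
$q = - \frac{43099}{24946}$ ($q = \frac{\left(-329\right) \left(-8 - 385\right)}{-98455 + 23617} = \frac{\left(-329\right) \left(-393\right)}{-74838} = 129297 \left(- \frac{1}{74838}\right) = - \frac{43099}{24946} \approx -1.7277$)
$\left(-314141 + y{\left(297,50 \right)}\right) + q = \left(-314141 - 891 \cdot 50\right) - \frac{43099}{24946} = \left(-314141 - 44550\right) - \frac{43099}{24946} = -358691 - \frac{43099}{24946} = - \frac{8947948785}{24946}$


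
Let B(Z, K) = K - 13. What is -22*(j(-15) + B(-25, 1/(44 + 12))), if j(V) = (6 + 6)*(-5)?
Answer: 44957/28 ≈ 1605.6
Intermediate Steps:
j(V) = -60 (j(V) = 12*(-5) = -60)
B(Z, K) = -13 + K
-22*(j(-15) + B(-25, 1/(44 + 12))) = -22*(-60 + (-13 + 1/(44 + 12))) = -22*(-60 + (-13 + 1/56)) = -22*(-60 - 727/56) = -22*(-4087/56) = 44957/28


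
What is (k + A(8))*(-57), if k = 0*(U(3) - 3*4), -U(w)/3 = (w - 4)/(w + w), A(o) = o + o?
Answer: -912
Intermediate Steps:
A(o) = 2*o
U(w) = -3*(-4 + w)/(2*w) (U(w) = -3*(w - 4)/(w + w) = -3*(-4 + w)/(2*w))
k = 0 (k = 0*((-3/2 + 6/3) - 3*4) = 0*((-3/2 + 6*(⅓)) - 12) = 0*((-3/2 + 2) - 12) = 0*(½ - 12) = 0*(-23/2) = 0)
(k + A(8))*(-57) = (0 + 2*8)*(-57) = (0 + 16)*(-57) = 16*(-57) = -912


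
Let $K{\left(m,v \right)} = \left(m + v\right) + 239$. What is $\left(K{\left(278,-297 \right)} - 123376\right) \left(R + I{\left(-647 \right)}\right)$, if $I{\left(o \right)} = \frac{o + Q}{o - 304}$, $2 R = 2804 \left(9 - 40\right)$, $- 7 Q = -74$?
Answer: $\frac{11877249987108}{2219} \approx 5.3525 \cdot 10^{9}$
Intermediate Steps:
$Q = \frac{74}{7}$ ($Q = \left(- \frac{1}{7}\right) \left(-74\right) = \frac{74}{7} \approx 10.571$)
$K{\left(m,v \right)} = 239 + m + v$
$R = -43462$ ($R = \frac{2804 \left(9 - 40\right)}{2} = \frac{2804 \left(-31\right)}{2} = \frac{1}{2} \left(-86924\right) = -43462$)
$I{\left(o \right)} = \frac{\frac{74}{7} + o}{-304 + o}$ ($I{\left(o \right)} = \frac{o + \frac{74}{7}}{o - 304} = \frac{\frac{74}{7} + o}{-304 + o}$)
$\left(K{\left(278,-297 \right)} - 123376\right) \left(R + I{\left(-647 \right)}\right) = \left(\left(239 + 278 - 297\right) - 123376\right) \left(-43462 + \frac{\frac{74}{7} - 647}{-304 - 647}\right) = \left(220 - 123376\right) \left(-43462 + \frac{1}{-951} \left(- \frac{4455}{7}\right)\right) = - 123156 \left(-43462 - - \frac{1485}{2219}\right) = - 123156 \left(-43462 + \frac{1485}{2219}\right) = \left(-123156\right) \left(- \frac{96440693}{2219}\right) = \frac{11877249987108}{2219}$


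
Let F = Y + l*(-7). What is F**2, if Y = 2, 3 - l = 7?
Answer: 900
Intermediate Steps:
l = -4 (l = 3 - 1*7 = 3 - 7 = -4)
F = 30 (F = 2 - 4*(-7) = 2 + 28 = 30)
F**2 = 30**2 = 900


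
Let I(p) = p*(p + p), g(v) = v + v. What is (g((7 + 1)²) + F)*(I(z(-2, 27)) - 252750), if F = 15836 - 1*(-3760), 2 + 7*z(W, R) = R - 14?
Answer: -244272035792/49 ≈ -4.9851e+9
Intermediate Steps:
z(W, R) = -16/7 + R/7 (z(W, R) = -2/7 + (R - 14)/7 = -2/7 + (-14 + R)/7 = -2/7 + (-2 + R/7) = -16/7 + R/7)
g(v) = 2*v
I(p) = 2*p² (I(p) = p*(2*p) = 2*p²)
F = 19596 (F = 15836 + 3760 = 19596)
(g((7 + 1)²) + F)*(I(z(-2, 27)) - 252750) = (2*(7 + 1)² + 19596)*(2*(-16/7 + (⅐)*27)² - 252750) = (2*8² + 19596)*(2*(-16/7 + 27/7)² - 252750) = (2*64 + 19596)*(2*(11/7)² - 252750) = (128 + 19596)*(2*(121/49) - 252750) = 19724*(242/49 - 252750) = 19724*(-12384508/49) = -244272035792/49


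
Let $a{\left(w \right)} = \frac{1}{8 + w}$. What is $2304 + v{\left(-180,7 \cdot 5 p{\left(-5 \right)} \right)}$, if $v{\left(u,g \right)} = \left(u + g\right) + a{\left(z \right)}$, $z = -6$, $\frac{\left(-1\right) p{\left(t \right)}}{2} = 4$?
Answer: $\frac{3689}{2} \approx 1844.5$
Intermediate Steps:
$p{\left(t \right)} = -8$ ($p{\left(t \right)} = \left(-2\right) 4 = -8$)
$v{\left(u,g \right)} = \frac{1}{2} + g + u$ ($v{\left(u,g \right)} = \left(u + g\right) + \frac{1}{8 - 6} = \left(g + u\right) + \frac{1}{2} = \frac{1}{2} + g + u$)
$2304 + v{\left(-180,7 \cdot 5 p{\left(-5 \right)} \right)} = 2304 + \left(\frac{1}{2} + 7 \cdot 5 \left(-8\right) - 180\right) = 2304 + \left(\frac{1}{2} + 35 \left(-8\right) - 180\right) = 2304 - \frac{919}{2} = \frac{3689}{2}$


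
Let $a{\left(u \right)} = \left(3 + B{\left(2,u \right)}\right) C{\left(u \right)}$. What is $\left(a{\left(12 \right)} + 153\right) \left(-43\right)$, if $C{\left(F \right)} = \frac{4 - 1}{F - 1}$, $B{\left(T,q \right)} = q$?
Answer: $- \frac{74304}{11} \approx -6754.9$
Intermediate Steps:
$C{\left(F \right)} = \frac{3}{-1 + F}$
$a{\left(u \right)} = \frac{3 \left(3 + u\right)}{-1 + u}$ ($a{\left(u \right)} = \left(3 + u\right) \frac{3}{-1 + u} = \frac{3 \left(3 + u\right)}{-1 + u}$)
$\left(a{\left(12 \right)} + 153\right) \left(-43\right) = \left(\frac{3 \left(3 + 12\right)}{-1 + 12} + 153\right) \left(-43\right) = \left(3 \cdot \frac{1}{11} \cdot 15 + 153\right) \left(-43\right) = \left(\frac{45}{11} + 153\right) \left(-43\right) = \frac{1728}{11} \left(-43\right) = - \frac{74304}{11}$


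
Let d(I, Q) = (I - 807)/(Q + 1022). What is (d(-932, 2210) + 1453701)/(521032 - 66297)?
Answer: 4698359893/1469703520 ≈ 3.1968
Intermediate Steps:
d(I, Q) = (-807 + I)/(1022 + Q)
(d(-932, 2210) + 1453701)/(521032 - 66297) = ((-807 - 932)/(1022 + 2210) + 1453701)/(521032 - 66297) = (-1739/3232 + 1453701)/454735 = ((1/3232)*(-1739) + 1453701)*(1/454735) = (-1739/3232 + 1453701)*(1/454735) = (4698359893/3232)*(1/454735) = 4698359893/1469703520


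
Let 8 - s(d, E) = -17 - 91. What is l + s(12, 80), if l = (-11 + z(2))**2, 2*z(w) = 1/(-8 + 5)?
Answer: 8665/36 ≈ 240.69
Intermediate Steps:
s(d, E) = 116 (s(d, E) = 8 - (-17 - 91) = 8 - 1*(-108) = 8 + 108 = 116)
z(w) = -1/6 (z(w) = 1/(2*(-8 + 5)) = (1/2)/(-3) = (1/2)*(-1/3) = -1/6)
l = 4489/36 (l = (-11 - 1/6)**2 = (-67/6)**2 = 4489/36 ≈ 124.69)
l + s(12, 80) = 4489/36 + 116 = 8665/36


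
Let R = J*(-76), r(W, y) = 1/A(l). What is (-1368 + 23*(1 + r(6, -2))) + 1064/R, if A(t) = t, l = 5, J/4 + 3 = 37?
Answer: -455771/340 ≈ -1340.5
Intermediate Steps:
J = 136 (J = -12 + 4*37 = -12 + 148 = 136)
r(W, y) = ⅕ (r(W, y) = 1/5 = 1*(⅕) = ⅕)
R = -10336 (R = 136*(-76) = -10336)
(-1368 + 23*(1 + r(6, -2))) + 1064/R = (-1368 + 23*(1 + ⅕)) + 1064/(-10336) = (-1368 + 23*(6/5)) + 1064*(-1/10336) = (-1368 + 138/5) - 7/68 = -6702/5 - 7/68 = -455771/340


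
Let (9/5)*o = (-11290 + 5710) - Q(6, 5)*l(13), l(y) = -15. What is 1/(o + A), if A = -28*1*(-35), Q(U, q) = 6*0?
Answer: -1/2120 ≈ -0.00047170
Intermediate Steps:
Q(U, q) = 0
A = 980 (A = -28*(-35) = 980)
o = -3100 (o = 5*((-11290 + 5710) - 0*(-15))/9 = 5*(-5580 - 1*0)/9 = 5*(-5580 + 0)/9 = (5/9)*(-5580) = -3100)
1/(o + A) = 1/(-3100 + 980) = 1/(-2120) = -1/2120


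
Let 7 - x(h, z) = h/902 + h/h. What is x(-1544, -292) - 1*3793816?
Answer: -1711007538/451 ≈ -3.7938e+6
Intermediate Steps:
x(h, z) = 6 - h/902 (x(h, z) = 7 - (h/902 + h/h) = 7 - (h*(1/902) + 1) = 7 - (h/902 + 1) = 7 - (1 + h/902) = 7 + (-1 - h/902) = 6 - h/902)
x(-1544, -292) - 1*3793816 = (6 - 1/902*(-1544)) - 1*3793816 = (6 + 772/451) - 3793816 = 3478/451 - 3793816 = -1711007538/451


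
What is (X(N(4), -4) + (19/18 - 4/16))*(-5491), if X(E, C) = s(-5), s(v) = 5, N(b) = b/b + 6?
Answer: -1147619/36 ≈ -31878.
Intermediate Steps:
N(b) = 7 (N(b) = 1 + 6 = 7)
X(E, C) = 5
(X(N(4), -4) + (19/18 - 4/16))*(-5491) = (5 + (19/18 - 4/16))*(-5491) = (5 + (19*(1/18) - 4*1/16))*(-5491) = (5 + (19/18 - 1/4))*(-5491) = (5 + 29/36)*(-5491) = (209/36)*(-5491) = -1147619/36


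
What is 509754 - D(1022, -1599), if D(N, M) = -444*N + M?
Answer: 965121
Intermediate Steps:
D(N, M) = M - 444*N
509754 - D(1022, -1599) = 509754 - (-1599 - 444*1022) = 509754 - (-1599 - 453768) = 509754 - 1*(-455367) = 509754 + 455367 = 965121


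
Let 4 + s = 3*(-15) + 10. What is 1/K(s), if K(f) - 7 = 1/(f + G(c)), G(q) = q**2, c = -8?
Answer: 25/176 ≈ 0.14205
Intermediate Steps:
s = -39 (s = -4 + (3*(-15) + 10) = -4 + (-45 + 10) = -4 - 35 = -39)
K(f) = 7 + 1/(64 + f) (K(f) = 7 + 1/(f + (-8)**2) = 7 + 1/(f + 64) = 7 + 1/(64 + f))
1/K(s) = 1/((449 + 7*(-39))/(64 - 39)) = 1/((449 - 273)/25) = 1/((1/25)*176) = 1/(176/25) = 25/176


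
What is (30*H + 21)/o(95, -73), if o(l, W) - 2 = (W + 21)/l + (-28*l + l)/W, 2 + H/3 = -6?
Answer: -1615855/84583 ≈ -19.104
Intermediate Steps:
H = -24 (H = -6 + 3*(-6) = -6 - 18 = -24)
o(l, W) = 2 + (21 + W)/l - 27*l/W (o(l, W) = 2 + ((W + 21)/l + (-28*l + l)/W) = 2 + ((21 + W)/l + (-27*l)/W) = 2 + ((21 + W)/l - 27*l/W) = 2 + (21 + W)/l - 27*l/W)
(30*H + 21)/o(95, -73) = (30*(-24) + 21)/(2 + 21/95 - 73/95 - 27*95/(-73)) = (-720 + 21)/(2 + 21*(1/95) - 73*1/95 - 27*95*(-1/73)) = -699/(2 + 21/95 - 73/95 + 2565/73) = -699/253749/6935 = -699*6935/253749 = -1615855/84583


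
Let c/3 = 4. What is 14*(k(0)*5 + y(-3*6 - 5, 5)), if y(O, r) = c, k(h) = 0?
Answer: 168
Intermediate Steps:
c = 12 (c = 3*4 = 12)
y(O, r) = 12
14*(k(0)*5 + y(-3*6 - 5, 5)) = 14*(0*5 + 12) = 14*(0 + 12) = 14*12 = 168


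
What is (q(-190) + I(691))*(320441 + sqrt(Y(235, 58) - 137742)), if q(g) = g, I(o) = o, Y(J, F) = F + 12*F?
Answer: 160540941 + 1002*I*sqrt(34247) ≈ 1.6054e+8 + 1.8543e+5*I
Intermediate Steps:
Y(J, F) = 13*F
(q(-190) + I(691))*(320441 + sqrt(Y(235, 58) - 137742)) = (-190 + 691)*(320441 + sqrt(13*58 - 137742)) = 501*(320441 + sqrt(754 - 137742)) = 501*(320441 + sqrt(-136988)) = 501*(320441 + 2*I*sqrt(34247)) = 160540941 + 1002*I*sqrt(34247)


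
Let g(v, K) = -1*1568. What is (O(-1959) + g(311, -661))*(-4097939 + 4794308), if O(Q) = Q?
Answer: -2456093463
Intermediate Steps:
g(v, K) = -1568
(O(-1959) + g(311, -661))*(-4097939 + 4794308) = (-1959 - 1568)*(-4097939 + 4794308) = -3527*696369 = -2456093463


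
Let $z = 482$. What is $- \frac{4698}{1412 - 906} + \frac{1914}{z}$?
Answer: $- \frac{323988}{60973} \approx -5.3136$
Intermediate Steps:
$- \frac{4698}{1412 - 906} + \frac{1914}{z} = - \frac{4698}{1412 - 906} + \frac{1914}{482} = - \frac{4698}{506} + 1914 \cdot \frac{1}{482} = \left(-4698\right) \frac{1}{506} + \frac{957}{241} = - \frac{2349}{253} + \frac{957}{241} = - \frac{323988}{60973}$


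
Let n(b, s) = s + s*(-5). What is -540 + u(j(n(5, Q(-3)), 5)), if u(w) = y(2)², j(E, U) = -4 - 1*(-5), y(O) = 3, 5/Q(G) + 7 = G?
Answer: -531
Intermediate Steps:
Q(G) = 5/(-7 + G)
n(b, s) = -4*s (n(b, s) = s - 5*s = -4*s)
j(E, U) = 1 (j(E, U) = -4 + 5 = 1)
u(w) = 9 (u(w) = 3² = 9)
-540 + u(j(n(5, Q(-3)), 5)) = -540 + 9 = -531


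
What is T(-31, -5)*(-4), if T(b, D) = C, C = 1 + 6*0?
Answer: -4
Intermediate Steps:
C = 1 (C = 1 + 0 = 1)
T(b, D) = 1
T(-31, -5)*(-4) = 1*(-4) = -4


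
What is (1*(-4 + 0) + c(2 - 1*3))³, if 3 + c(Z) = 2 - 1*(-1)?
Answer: -64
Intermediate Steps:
c(Z) = 0 (c(Z) = -3 + (2 - 1*(-1)) = -3 + (2 + 1) = -3 + 3 = 0)
(1*(-4 + 0) + c(2 - 1*3))³ = (1*(-4 + 0) + 0)³ = (1*(-4) + 0)³ = (-4 + 0)³ = (-4)³ = -64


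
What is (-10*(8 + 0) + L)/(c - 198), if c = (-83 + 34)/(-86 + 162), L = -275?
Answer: 26980/15097 ≈ 1.7871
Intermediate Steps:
c = -49/76 ≈ -0.64474
(-10*(8 + 0) + L)/(c - 198) = (-10*(8 + 0) - 275)/(-49/76 - 198) = (-10*8 - 275)/(-15097/76) = (-80 - 275)*(-76/15097) = -355*(-76/15097) = 26980/15097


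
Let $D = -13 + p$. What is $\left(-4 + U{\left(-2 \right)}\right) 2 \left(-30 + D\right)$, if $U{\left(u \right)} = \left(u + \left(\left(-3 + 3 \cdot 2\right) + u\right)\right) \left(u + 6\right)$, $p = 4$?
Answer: $624$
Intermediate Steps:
$U{\left(u \right)} = \left(3 + 2 u\right) \left(6 + u\right)$ ($U{\left(u \right)} = \left(u + \left(\left(-3 + 6\right) + u\right)\right) \left(6 + u\right) = \left(u + \left(3 + u\right)\right) \left(6 + u\right) = \left(3 + 2 u\right) \left(6 + u\right)$)
$D = -9$ ($D = -13 + 4 = -9$)
$\left(-4 + U{\left(-2 \right)}\right) 2 \left(-30 + D\right) = \left(-4 + \left(18 + 2 \left(-2\right)^{2} + 15 \left(-2\right)\right)\right) 2 \left(-30 - 9\right) = \left(-4 + \left(18 + 2 \cdot 4 - 30\right)\right) 2 \left(-39\right) = \left(-4 + \left(18 + 8 - 30\right)\right) 2 \left(-39\right) = \left(-4 - 4\right) 2 \left(-39\right) = \left(-8\right) 2 \left(-39\right) = \left(-16\right) \left(-39\right) = 624$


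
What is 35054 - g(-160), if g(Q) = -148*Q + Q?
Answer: 11534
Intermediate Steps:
g(Q) = -147*Q
35054 - g(-160) = 35054 - (-147)*(-160) = 35054 - 1*23520 = 35054 - 23520 = 11534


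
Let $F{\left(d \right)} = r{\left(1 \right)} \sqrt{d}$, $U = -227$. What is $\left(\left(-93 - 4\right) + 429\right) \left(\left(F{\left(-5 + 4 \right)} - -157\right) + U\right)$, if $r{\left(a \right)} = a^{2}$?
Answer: $-23240 + 332 i \approx -23240.0 + 332.0 i$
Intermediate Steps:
$F{\left(d \right)} = \sqrt{d}$ ($F{\left(d \right)} = 1^{2} \sqrt{d} = 1 \sqrt{d} = \sqrt{d}$)
$\left(\left(-93 - 4\right) + 429\right) \left(\left(F{\left(-5 + 4 \right)} - -157\right) + U\right) = \left(\left(-93 - 4\right) + 429\right) \left(\left(\sqrt{-5 + 4} - -157\right) - 227\right) = \left(-97 + 429\right) \left(\left(\sqrt{-1} + 157\right) - 227\right) = 332 \left(\left(i + 157\right) - 227\right) = 332 \left(\left(157 + i\right) - 227\right) = 332 \left(-70 + i\right) = -23240 + 332 i$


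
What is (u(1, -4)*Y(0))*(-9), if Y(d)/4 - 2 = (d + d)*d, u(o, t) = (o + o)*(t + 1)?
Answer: 432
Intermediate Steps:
u(o, t) = 2*o*(1 + t) (u(o, t) = (2*o)*(1 + t) = 2*o*(1 + t))
Y(d) = 8 + 8*d² (Y(d) = 8 + 4*((d + d)*d) = 8 + 4*((2*d)*d) = 8 + 4*(2*d²) = 8 + 8*d²)
(u(1, -4)*Y(0))*(-9) = ((2*1*(1 - 4))*(8 + 8*0²))*(-9) = ((2*1*(-3))*(8 + 8*0))*(-9) = -6*(8 + 0)*(-9) = -6*8*(-9) = -48*(-9) = 432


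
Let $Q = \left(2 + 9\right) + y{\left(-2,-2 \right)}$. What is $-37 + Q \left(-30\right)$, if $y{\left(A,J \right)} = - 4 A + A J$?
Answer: $-727$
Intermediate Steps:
$Q = 23$ ($Q = \left(2 + 9\right) - 2 \left(-4 - 2\right) = 11 - -12 = 11 + 12 = 23$)
$-37 + Q \left(-30\right) = -37 + 23 \left(-30\right) = -37 - 690 = -727$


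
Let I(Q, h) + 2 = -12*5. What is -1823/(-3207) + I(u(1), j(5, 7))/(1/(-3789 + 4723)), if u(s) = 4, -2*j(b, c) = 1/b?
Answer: -185709133/3207 ≈ -57907.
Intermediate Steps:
j(b, c) = -1/(2*b)
I(Q, h) = -62 (I(Q, h) = -2 - 12*5 = -2 - 60 = -62)
-1823/(-3207) + I(u(1), j(5, 7))/(1/(-3789 + 4723)) = -1823/(-3207) - 62/(1/(-3789 + 4723)) = -1823*(-1/3207) - 62/(1/934) = 1823/3207 - 62/1/934 = 1823/3207 - 62*934 = 1823/3207 - 57908 = -185709133/3207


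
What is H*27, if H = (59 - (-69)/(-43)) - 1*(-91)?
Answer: 172287/43 ≈ 4006.7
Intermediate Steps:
H = 6381/43 (H = (59 - (-69)*(-1)/43) + 91 = (59 - 1*69/43) + 91 = (59 - 69/43) + 91 = 2468/43 + 91 = 6381/43 ≈ 148.40)
H*27 = (6381/43)*27 = 172287/43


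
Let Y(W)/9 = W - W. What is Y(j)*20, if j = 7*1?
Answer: 0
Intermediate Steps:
j = 7
Y(W) = 0 (Y(W) = 9*(W - W) = 9*0 = 0)
Y(j)*20 = 0*20 = 0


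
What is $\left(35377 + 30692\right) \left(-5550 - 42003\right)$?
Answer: $-3141779157$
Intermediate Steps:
$\left(35377 + 30692\right) \left(-5550 - 42003\right) = 66069 \left(-47553\right) = -3141779157$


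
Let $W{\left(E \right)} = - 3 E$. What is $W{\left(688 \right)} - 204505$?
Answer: $-206569$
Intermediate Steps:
$W{\left(688 \right)} - 204505 = \left(-3\right) 688 - 204505 = -2064 - 204505 = -206569$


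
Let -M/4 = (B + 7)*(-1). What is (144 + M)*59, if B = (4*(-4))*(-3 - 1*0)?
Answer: 21476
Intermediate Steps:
B = 48 (B = -16*(-3 + 0) = -16*(-3) = 48)
M = 220 (M = -4*(48 + 7)*(-1) = -220*(-1) = -4*(-55) = 220)
(144 + M)*59 = (144 + 220)*59 = 364*59 = 21476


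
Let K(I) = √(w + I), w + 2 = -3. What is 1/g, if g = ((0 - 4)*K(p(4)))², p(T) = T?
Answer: -1/16 ≈ -0.062500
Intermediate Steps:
w = -5 (w = -2 - 3 = -5)
K(I) = √(-5 + I)
g = -16 (g = ((0 - 4)*√(-5 + 4))² = (-4*I)² = -16)
1/g = 1/(-16) = -1/16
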